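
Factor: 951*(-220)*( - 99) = 20712780 = 2^2*3^3*5^1*11^2*317^1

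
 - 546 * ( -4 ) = 2184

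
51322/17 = 3018 + 16/17 = 3018.94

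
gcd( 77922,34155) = 27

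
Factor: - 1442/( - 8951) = 2^1*7^1*103^1 * 8951^( - 1)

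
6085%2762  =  561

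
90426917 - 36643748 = 53783169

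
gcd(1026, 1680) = 6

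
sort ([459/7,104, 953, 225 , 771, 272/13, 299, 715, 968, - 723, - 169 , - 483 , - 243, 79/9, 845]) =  [ - 723, - 483, - 243, - 169, 79/9,272/13,459/7,104 , 225, 299,715, 771, 845, 953, 968]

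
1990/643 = 1990/643 = 3.09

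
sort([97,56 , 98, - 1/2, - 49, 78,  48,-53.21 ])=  [ - 53.21, - 49,-1/2,  48,56, 78, 97, 98]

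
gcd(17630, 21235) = 5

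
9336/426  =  1556/71 =21.92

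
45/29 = 1 + 16/29  =  1.55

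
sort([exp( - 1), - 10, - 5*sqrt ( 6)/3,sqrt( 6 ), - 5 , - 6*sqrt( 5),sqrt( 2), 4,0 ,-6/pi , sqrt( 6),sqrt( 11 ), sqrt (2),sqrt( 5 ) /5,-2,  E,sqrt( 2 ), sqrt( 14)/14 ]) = [ - 6*sqrt(5),-10, - 5, - 5*sqrt( 6) /3,-2,  -  6/pi, 0,sqrt( 14)/14, exp( - 1),sqrt( 5 ) /5,sqrt( 2 ),sqrt( 2),  sqrt(2 ),  sqrt(6), sqrt( 6),E, sqrt( 11), 4]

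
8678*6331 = 54940418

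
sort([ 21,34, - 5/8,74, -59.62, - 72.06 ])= [ - 72.06, - 59.62, - 5/8,21,34, 74]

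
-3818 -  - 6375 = 2557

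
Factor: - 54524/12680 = - 43/10 = - 2^(  -  1 )*5^( - 1 )*43^1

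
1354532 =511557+842975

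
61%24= 13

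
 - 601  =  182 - 783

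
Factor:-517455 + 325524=-3^1*63977^1 = -191931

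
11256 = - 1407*(-8 )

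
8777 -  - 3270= 12047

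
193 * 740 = 142820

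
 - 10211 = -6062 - 4149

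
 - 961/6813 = -961/6813  =  - 0.14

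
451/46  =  9 + 37/46  =  9.80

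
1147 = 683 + 464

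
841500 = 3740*225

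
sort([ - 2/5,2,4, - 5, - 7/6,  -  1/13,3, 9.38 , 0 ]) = [ - 5, - 7/6 , - 2/5, - 1/13, 0,  2, 3, 4 , 9.38 ] 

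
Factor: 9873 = 3^2*1097^1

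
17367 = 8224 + 9143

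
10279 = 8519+1760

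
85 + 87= 172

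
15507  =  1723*9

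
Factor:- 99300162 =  - 2^1*3^1 * 13^1*17^1* 74887^1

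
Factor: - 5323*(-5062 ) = 26945026=2^1*2531^1*5323^1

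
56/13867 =8/1981 = 0.00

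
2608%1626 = 982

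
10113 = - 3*(-3371)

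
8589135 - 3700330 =4888805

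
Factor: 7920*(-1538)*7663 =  - 93342696480 = -2^5*3^2*5^1*11^1*79^1*97^1*769^1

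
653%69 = 32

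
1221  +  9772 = 10993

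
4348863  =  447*9729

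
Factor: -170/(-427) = 2^1*5^1*7^ ( - 1)*17^1*61^( - 1) 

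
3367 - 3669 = -302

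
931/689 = 931/689= 1.35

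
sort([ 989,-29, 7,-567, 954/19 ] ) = [ - 567, - 29,7,954/19 , 989] 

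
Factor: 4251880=2^3*5^1*106297^1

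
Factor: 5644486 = 2^1*101^1*27943^1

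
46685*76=3548060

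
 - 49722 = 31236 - 80958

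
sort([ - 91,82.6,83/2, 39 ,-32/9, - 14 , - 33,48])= [ - 91, - 33, - 14, - 32/9,39,83/2, 48,82.6 ] 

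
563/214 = 563/214 = 2.63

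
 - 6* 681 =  - 4086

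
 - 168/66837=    - 56/22279=- 0.00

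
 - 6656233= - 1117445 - 5538788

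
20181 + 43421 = 63602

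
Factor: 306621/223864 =2^( - 3 )*3^2*7^1*31^1*157^1*27983^( - 1) 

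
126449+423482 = 549931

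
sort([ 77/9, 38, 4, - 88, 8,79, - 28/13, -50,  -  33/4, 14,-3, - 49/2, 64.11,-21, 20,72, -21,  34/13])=[ - 88, -50, - 49/2, - 21,  -  21, - 33/4, -3, - 28/13,34/13, 4, 8,77/9, 14,20 , 38,64.11,  72,79]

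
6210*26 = 161460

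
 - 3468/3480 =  - 1  +  1/290 = -1.00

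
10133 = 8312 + 1821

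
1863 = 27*69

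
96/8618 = 48/4309 = 0.01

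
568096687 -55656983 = 512439704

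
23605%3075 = 2080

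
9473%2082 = 1145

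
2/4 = 1/2 = 0.50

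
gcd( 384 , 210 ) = 6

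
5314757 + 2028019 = 7342776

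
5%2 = 1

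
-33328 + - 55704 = -89032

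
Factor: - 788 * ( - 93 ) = 73284 = 2^2*3^1*31^1*197^1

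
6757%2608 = 1541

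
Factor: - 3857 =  - 7^1 * 19^1*29^1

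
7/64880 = 7/64880 = 0.00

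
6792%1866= 1194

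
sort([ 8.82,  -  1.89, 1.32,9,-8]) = [ -8, -1.89, 1.32, 8.82,9]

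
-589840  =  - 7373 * 80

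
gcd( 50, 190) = 10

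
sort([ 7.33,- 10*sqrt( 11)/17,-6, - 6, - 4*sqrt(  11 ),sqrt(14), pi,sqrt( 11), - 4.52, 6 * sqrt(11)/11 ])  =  [ - 4*sqrt( 11), - 6 , - 6, - 4.52, - 10*sqrt(11 )/17,  6*sqrt( 11)/11,pi, sqrt( 11 ),sqrt( 14), 7.33]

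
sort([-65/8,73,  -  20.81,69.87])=[-20.81, - 65/8,69.87,73 ]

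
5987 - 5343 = 644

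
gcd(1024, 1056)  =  32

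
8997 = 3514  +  5483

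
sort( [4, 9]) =[ 4, 9]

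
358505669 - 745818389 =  - 387312720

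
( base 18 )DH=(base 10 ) 251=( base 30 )8b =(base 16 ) FB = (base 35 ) 76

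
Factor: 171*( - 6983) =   -  1194093 = - 3^2*19^1 * 6983^1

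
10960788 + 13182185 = 24142973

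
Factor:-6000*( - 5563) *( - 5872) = -2^8*3^1*5^3*367^1*5563^1 = - 195995616000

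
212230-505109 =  -292879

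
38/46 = 19/23 = 0.83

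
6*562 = 3372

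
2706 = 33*82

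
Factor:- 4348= - 2^2*1087^1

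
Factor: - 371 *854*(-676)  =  2^3*7^2*13^2 * 53^1*61^1 = 214179784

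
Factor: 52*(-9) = - 468 =-  2^2*3^2*13^1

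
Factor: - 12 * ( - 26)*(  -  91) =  - 2^3*3^1  *  7^1* 13^2 = -28392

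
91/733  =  91/733 =0.12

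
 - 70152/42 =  - 1671 + 5/7 = - 1670.29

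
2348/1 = 2348 = 2348.00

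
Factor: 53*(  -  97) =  - 53^1*97^1 = -  5141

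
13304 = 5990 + 7314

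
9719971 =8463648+1256323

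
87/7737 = 29/2579  =  0.01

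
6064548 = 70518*86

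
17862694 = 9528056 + 8334638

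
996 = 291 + 705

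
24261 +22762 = 47023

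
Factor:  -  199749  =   - 3^1 * 11^1* 6053^1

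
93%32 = 29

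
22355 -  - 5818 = 28173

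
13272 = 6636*2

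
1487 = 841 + 646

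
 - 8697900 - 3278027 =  - 11975927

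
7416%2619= 2178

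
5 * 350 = 1750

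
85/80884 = 85/80884 = 0.00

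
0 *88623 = 0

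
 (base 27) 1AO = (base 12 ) 713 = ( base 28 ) 18f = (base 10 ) 1023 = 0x3ff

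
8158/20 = 407 + 9/10 = 407.90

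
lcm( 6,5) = 30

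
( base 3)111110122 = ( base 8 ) 23132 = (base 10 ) 9818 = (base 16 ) 265a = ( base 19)183e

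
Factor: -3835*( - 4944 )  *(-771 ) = - 14618345040 = -2^4 * 3^2*5^1*13^1*59^1*103^1*257^1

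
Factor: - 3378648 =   -  2^3*3^1*7^2*13^2*17^1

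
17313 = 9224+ 8089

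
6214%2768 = 678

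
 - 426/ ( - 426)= 1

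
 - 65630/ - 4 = 32815/2 = 16407.50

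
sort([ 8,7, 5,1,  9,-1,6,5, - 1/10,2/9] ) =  [ - 1, - 1/10, 2/9,  1,5, 5,6,7,8,9 ]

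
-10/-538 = 5/269 = 0.02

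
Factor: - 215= - 5^1*43^1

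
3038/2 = 1519 =1519.00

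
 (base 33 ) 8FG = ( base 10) 9223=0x2407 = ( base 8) 22007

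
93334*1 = 93334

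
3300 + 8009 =11309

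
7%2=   1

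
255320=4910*52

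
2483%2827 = 2483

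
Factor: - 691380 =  - 2^2*3^2 * 5^1*23^1*167^1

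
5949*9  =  53541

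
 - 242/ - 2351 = 242/2351= 0.10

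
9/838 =9/838 = 0.01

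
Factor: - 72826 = -2^1*13^1*2801^1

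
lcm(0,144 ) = 0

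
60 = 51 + 9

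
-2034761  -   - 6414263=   4379502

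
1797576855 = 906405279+891171576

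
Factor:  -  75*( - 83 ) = 3^1* 5^2*83^1 = 6225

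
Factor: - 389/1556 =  - 2^( - 2) = -1/4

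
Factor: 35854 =2^1 *7^1*13^1*  197^1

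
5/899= 5/899= 0.01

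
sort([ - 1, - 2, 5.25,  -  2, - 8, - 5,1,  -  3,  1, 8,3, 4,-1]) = [ - 8 , - 5, - 3 , - 2, - 2,-1,-1,1,1, 3,4,5.25, 8 ] 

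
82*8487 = 695934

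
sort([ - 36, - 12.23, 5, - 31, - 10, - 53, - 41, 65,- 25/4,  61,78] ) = [- 53, - 41, - 36 , - 31, - 12.23,-10, - 25/4, 5,61,65,78 ] 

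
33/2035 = 3/185 = 0.02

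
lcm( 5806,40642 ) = 40642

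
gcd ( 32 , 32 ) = 32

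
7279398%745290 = 571788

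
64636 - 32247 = 32389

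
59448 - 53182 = 6266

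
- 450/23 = - 20 + 10/23 = - 19.57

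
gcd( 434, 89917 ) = 1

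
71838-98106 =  - 26268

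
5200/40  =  130= 130.00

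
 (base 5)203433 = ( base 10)6743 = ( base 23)ch4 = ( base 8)15127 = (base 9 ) 10222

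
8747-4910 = 3837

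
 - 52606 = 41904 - 94510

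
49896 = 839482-789586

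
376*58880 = 22138880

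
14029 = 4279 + 9750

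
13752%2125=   1002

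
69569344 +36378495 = 105947839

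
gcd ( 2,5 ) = 1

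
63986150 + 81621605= 145607755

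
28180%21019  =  7161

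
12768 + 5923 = 18691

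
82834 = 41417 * 2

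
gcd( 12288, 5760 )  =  384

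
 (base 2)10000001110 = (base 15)493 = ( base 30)14I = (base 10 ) 1038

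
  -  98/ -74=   49/37 = 1.32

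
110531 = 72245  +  38286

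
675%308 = 59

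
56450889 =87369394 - 30918505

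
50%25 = 0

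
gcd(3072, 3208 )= 8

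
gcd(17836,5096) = 2548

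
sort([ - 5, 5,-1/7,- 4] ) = [ - 5, - 4,  -  1/7,5]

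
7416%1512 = 1368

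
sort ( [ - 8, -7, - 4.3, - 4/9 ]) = [ - 8, - 7, - 4.3, - 4/9]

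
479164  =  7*68452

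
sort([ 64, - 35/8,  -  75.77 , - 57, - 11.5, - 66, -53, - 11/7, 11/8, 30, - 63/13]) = [-75.77, - 66, - 57,-53 , - 11.5, - 63/13 , - 35/8, - 11/7,11/8, 30,64] 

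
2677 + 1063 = 3740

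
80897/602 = 80897/602 = 134.38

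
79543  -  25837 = 53706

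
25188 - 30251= - 5063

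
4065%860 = 625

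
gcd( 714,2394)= 42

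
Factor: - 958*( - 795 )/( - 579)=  - 253870/193=-2^1*5^1*53^1*193^( - 1 )*479^1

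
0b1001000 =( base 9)80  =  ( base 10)72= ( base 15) 4C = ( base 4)1020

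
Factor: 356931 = 3^2*39659^1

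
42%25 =17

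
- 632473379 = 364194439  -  996667818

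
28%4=0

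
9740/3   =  9740/3  =  3246.67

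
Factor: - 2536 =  - 2^3*317^1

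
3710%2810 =900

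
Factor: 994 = 2^1*7^1 * 71^1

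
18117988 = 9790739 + 8327249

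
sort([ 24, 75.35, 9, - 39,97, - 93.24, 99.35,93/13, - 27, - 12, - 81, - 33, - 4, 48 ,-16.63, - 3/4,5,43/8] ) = [ - 93.24, - 81, - 39, - 33, - 27,- 16.63,-12 , - 4, - 3/4,5, 43/8,93/13,9, 24 , 48, 75.35,97, 99.35 ] 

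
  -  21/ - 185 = 21/185 = 0.11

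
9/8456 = 9/8456 = 0.00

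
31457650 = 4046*7775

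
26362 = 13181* 2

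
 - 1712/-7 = 244 + 4/7   =  244.57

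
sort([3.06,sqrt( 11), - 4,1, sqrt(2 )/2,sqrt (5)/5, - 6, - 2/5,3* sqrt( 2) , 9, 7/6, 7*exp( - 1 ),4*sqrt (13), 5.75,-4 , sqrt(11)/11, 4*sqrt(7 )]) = [  -  6,-4, - 4, - 2/5, sqrt(11)/11,sqrt( 5 ) /5,sqrt( 2)/2,1,  7/6,7*exp( - 1 ),3.06, sqrt(11 ), 3*sqrt( 2 ), 5.75,9, 4*sqrt ( 7),4 *sqrt( 13) ]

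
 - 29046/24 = - 1211 + 3/4 =- 1210.25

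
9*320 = 2880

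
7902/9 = 878 = 878.00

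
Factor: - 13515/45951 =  - 5^1*17^(  -  1)  =  -  5/17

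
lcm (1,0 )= 0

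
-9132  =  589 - 9721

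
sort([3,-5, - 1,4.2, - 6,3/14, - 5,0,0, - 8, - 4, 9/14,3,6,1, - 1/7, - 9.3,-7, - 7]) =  [ - 9.3, - 8,-7, - 7, - 6, - 5, - 5, - 4, - 1 , - 1/7, 0,0,3/14,9/14,1,3,3,  4.2,6]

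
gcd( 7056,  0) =7056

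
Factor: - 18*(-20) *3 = 2^3*3^3*5^1 =1080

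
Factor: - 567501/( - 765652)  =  2^ ( - 2)*3^1*11^1*29^1*593^1*191413^( - 1)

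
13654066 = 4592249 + 9061817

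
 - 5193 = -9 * 577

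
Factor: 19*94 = 2^1*19^1*47^1  =  1786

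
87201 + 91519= 178720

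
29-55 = -26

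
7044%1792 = 1668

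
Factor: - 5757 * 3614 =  - 2^1 * 3^1*13^1 *19^1*101^1*139^1 = - 20805798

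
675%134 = 5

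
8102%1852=694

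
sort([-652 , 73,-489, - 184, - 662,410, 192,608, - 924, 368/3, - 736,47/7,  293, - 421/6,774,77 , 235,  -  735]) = [ - 924, - 736, - 735 , - 662, - 652, - 489,-184, - 421/6,47/7,73,77,368/3,192, 235,293, 410, 608,774 ] 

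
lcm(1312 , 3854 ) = 61664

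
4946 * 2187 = 10816902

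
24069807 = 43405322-19335515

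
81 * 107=8667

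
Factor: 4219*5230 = 22065370 = 2^1*5^1*523^1 * 4219^1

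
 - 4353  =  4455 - 8808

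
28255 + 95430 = 123685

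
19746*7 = 138222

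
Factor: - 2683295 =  - 5^1*23^1*23333^1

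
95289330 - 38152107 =57137223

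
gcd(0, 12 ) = 12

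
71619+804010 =875629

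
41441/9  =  41441/9 = 4604.56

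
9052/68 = 2263/17 = 133.12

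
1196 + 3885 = 5081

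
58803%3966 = 3279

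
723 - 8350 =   -  7627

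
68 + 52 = 120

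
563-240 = 323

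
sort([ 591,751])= [591,751]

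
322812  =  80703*4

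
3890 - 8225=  - 4335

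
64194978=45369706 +18825272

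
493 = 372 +121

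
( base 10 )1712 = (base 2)11010110000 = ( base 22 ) 3bi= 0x6b0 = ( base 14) 8A4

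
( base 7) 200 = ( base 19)53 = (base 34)2u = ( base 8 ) 142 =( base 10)98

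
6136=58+6078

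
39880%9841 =516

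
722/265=2 + 192/265 = 2.72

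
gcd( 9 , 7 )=1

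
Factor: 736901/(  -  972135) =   -  3^( - 3)*5^( - 1)*11^1*19^( - 1)*31^1*379^( - 1 )*2161^1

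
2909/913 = 2909/913 = 3.19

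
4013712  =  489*8208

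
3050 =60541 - 57491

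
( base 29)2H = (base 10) 75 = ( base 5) 300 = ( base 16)4b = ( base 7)135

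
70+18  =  88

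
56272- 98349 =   -  42077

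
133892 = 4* 33473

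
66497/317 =209 + 244/317  =  209.77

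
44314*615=27253110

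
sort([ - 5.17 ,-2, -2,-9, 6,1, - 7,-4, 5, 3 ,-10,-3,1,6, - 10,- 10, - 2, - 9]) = [ - 10, - 10,  -  10,-9,-9, - 7,-5.17, - 4,  -  3,-2,-2,-2, 1, 1,3 , 5, 6, 6] 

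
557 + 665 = 1222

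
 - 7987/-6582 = 7987/6582 =1.21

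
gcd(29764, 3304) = 28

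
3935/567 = 6 + 533/567 = 6.94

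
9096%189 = 24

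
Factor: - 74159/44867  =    -  44867^( - 1) *74159^1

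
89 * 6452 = 574228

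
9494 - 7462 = 2032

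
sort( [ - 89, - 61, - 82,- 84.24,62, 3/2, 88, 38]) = [-89, - 84.24,-82, - 61,3/2,38,62, 88 ] 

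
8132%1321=206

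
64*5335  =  341440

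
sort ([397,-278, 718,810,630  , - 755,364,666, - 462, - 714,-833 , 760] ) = [ - 833, - 755, - 714, - 462,-278,364 , 397,630, 666, 718,  760, 810 ]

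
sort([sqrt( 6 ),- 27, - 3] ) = [ - 27, - 3,sqrt( 6 )] 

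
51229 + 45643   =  96872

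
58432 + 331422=389854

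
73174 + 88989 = 162163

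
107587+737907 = 845494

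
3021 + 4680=7701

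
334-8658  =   - 8324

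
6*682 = 4092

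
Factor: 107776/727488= 4/27=2^2 * 3^( - 3 ) 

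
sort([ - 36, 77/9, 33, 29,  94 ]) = [ - 36, 77/9, 29,  33,94 ] 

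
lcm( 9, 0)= 0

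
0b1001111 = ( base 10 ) 79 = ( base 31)2H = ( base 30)2J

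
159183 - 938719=- 779536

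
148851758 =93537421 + 55314337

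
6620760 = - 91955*(  -  72 ) 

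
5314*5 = 26570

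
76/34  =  38/17 = 2.24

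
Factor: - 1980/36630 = - 2/37= -  2^1*37^( - 1) 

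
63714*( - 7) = -445998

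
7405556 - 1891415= 5514141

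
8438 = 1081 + 7357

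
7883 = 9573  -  1690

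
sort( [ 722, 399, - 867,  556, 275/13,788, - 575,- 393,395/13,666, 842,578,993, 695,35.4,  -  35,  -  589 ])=[  -  867 , - 589, - 575, - 393, - 35, 275/13,395/13, 35.4,  399, 556, 578,666, 695, 722 , 788,842, 993 ] 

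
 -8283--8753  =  470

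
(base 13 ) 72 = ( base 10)93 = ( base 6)233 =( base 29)36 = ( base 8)135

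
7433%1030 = 223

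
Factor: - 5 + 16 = 11 =11^1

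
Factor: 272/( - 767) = - 2^4*13^( - 1)*17^1 * 59^(-1 ) 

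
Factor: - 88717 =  - 79^1*1123^1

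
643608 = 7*91944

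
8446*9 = 76014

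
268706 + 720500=989206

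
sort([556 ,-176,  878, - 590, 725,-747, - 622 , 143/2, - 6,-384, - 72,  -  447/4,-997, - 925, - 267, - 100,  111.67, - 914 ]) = [-997,-925, - 914, - 747, - 622, - 590, - 384, - 267, - 176, - 447/4,-100, -72,-6,143/2, 111.67  ,  556, 725,  878 ]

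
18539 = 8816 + 9723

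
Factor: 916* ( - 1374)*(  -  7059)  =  8884344456 = 2^3*3^2*13^1*181^1 * 229^2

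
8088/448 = 18 + 3/56 = 18.05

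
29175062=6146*4747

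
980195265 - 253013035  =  727182230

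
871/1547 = 67/119 = 0.56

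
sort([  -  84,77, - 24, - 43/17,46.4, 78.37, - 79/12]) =[ -84, - 24, - 79/12, - 43/17,46.4,77,78.37] 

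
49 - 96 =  - 47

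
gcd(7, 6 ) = 1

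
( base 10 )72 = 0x48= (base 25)2m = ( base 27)2I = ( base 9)80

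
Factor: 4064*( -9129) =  - 37100256 = -2^5 * 3^1*17^1*127^1* 179^1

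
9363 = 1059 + 8304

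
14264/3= 14264/3 = 4754.67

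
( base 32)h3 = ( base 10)547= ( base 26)l1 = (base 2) 1000100011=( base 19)19F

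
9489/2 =4744 + 1/2 = 4744.50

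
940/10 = 94= 94.00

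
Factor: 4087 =61^1* 67^1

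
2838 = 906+1932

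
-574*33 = -18942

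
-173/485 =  - 173/485=-  0.36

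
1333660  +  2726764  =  4060424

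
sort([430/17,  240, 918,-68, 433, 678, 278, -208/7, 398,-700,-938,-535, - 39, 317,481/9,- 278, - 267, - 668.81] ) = [ -938,  -  700, - 668.81, -535,  -  278,-267, - 68, - 39, - 208/7,430/17,481/9, 240,278, 317,  398, 433, 678,918 ] 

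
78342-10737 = 67605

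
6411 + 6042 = 12453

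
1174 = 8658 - 7484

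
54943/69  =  54943/69 = 796.28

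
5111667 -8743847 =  - 3632180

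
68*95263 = 6477884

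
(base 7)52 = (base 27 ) 1a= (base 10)37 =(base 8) 45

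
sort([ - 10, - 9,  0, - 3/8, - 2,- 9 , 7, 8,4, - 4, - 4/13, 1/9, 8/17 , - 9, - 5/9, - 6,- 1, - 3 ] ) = [ - 10,-9, - 9, - 9, - 6,-4, - 3,-2, - 1, - 5/9, - 3/8, - 4/13,0, 1/9 , 8/17, 4 , 7,8 ]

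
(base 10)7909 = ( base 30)8NJ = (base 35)6fy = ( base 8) 17345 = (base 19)12h5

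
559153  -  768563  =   - 209410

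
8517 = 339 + 8178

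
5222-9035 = -3813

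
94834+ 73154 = 167988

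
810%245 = 75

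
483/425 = 1 + 58/425 = 1.14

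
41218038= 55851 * 738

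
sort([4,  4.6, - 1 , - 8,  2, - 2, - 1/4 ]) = [ - 8,- 2, - 1, - 1/4,2,4, 4.6]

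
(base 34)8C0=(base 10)9656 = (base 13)451A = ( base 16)25b8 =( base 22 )JKK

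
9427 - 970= 8457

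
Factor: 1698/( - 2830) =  - 3^1*5^(-1 ) = - 3/5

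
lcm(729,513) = 13851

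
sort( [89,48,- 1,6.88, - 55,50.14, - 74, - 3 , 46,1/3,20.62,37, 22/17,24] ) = [- 74, - 55, - 3, - 1,1/3, 22/17, 6.88, 20.62, 24,  37,46 , 48,50.14,  89] 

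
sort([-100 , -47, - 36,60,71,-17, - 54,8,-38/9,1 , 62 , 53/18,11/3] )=[ - 100, - 54, - 47, - 36, - 17,  -  38/9,1, 53/18, 11/3,8,60,62,71]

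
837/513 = 31/19 =1.63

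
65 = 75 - 10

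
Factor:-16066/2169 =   -  2^1*3^( - 2)*29^1*241^( - 1 )*277^1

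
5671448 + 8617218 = 14288666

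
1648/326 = 5+9/163 =5.06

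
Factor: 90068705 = 5^1*18013741^1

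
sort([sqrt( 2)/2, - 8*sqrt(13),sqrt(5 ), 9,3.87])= [ - 8*sqrt( 13),sqrt( 2 )/2, sqrt( 5), 3.87,  9 ] 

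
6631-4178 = 2453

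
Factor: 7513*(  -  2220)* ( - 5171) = 2^2 * 3^1*5^1*11^1*37^1*683^1*5171^1 = 86246385060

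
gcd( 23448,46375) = 1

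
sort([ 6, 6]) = [ 6, 6] 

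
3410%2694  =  716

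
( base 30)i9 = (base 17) 1f5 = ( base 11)45A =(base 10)549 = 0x225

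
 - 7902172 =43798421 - 51700593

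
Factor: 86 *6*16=2^6*3^1*43^1= 8256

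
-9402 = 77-9479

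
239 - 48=191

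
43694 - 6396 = 37298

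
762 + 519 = 1281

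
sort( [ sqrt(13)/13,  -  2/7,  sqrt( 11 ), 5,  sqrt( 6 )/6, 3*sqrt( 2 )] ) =[ - 2/7,sqrt( 13)/13, sqrt( 6)/6,sqrt( 11 ), 3*sqrt( 2 ),5] 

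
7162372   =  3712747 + 3449625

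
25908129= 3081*8409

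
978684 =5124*191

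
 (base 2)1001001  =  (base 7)133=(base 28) 2H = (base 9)81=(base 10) 73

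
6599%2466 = 1667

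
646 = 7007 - 6361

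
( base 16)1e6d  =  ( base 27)AID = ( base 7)31465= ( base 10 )7789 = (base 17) 19G3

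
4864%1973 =918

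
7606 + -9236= - 1630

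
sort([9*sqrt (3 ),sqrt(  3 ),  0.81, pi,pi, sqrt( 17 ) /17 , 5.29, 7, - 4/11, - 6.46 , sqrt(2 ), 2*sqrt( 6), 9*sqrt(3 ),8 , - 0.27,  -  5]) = [ - 6.46, - 5, - 4/11, - 0.27,sqrt( 17) /17, 0.81,sqrt( 2 ),sqrt(3),pi,  pi,2*sqrt(6),5.29,  7,8, 9*sqrt(3 ),  9 * sqrt( 3)] 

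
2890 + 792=3682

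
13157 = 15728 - 2571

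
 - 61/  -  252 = 61/252 =0.24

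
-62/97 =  - 62/97 = -0.64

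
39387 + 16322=55709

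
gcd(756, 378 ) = 378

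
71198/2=35599 = 35599.00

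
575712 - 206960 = 368752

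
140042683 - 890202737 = -750160054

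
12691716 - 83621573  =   - 70929857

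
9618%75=18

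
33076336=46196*716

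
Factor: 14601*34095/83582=2^(  -  1 )* 3^2*5^1 *23^( - 2 )*31^1*79^( - 1 )*157^1*2273^1 =497821095/83582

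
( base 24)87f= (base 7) 16653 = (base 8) 11267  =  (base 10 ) 4791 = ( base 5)123131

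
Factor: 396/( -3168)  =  -1/8 = -2^( - 3) 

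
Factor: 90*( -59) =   -  2^1*3^2*5^1 * 59^1=-  5310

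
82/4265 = 82/4265 = 0.02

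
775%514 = 261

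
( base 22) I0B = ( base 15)28b8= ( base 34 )7ij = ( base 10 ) 8723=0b10001000010011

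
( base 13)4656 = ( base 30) at3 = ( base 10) 9873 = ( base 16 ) 2691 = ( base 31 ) a8f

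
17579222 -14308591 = 3270631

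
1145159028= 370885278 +774273750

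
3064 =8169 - 5105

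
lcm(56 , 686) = 2744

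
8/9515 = 8/9515 = 0.00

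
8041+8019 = 16060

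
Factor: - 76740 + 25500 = -51240 = - 2^3  *3^1*5^1* 7^1*61^1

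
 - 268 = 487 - 755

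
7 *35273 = 246911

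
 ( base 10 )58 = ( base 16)3A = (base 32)1q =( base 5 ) 213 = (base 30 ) 1S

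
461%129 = 74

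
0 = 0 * 4207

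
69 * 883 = 60927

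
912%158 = 122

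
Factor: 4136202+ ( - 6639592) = -2503390=- 2^1*5^1*139^1*1801^1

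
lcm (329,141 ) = 987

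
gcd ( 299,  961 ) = 1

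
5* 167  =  835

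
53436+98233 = 151669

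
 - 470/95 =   -  94/19 = - 4.95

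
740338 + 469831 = 1210169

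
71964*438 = 31520232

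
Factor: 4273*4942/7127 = 21117166/7127 = 2^1*7^1*353^1*4273^1*7127^(-1)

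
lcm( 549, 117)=7137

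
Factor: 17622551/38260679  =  47^(  -  1) * 281^( - 1)*2897^(  -  1)*17622551^1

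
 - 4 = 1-5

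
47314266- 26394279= 20919987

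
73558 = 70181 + 3377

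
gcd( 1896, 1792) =8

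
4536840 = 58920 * 77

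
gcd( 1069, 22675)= 1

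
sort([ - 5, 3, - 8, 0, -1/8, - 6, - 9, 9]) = [  -  9, - 8, - 6, - 5, - 1/8, 0, 3, 9]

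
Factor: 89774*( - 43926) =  - 3943412724 = - 2^2*3^1 * 7321^1*  44887^1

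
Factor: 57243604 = 2^2* 11^1* 53^1*24547^1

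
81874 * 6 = 491244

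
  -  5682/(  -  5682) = 1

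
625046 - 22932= 602114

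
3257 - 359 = 2898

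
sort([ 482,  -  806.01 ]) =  [ - 806.01 , 482] 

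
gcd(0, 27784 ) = 27784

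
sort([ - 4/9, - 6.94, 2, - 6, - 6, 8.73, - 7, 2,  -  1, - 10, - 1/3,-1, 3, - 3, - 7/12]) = [ - 10, - 7 , - 6.94,-6, - 6, - 3, - 1, - 1, - 7/12, -4/9, - 1/3, 2, 2, 3,8.73] 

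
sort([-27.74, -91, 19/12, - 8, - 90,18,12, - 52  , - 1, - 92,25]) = [ - 92,  -  91,- 90,-52, - 27.74, - 8,-1, 19/12,  12,18,25]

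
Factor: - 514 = - 2^1*257^1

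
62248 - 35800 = 26448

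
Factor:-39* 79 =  - 3081 = - 3^1*13^1*79^1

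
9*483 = 4347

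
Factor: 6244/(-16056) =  - 7/18  =  - 2^( - 1)*3^( - 2 )*7^1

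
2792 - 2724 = 68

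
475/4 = 118 + 3/4 = 118.75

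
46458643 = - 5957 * (-7799)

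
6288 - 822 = 5466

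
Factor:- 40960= - 2^13*5^1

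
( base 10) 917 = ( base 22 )1JF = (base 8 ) 1625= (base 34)qx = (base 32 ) SL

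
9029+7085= 16114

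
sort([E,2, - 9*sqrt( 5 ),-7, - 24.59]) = [-24.59 , - 9 * sqrt( 5), - 7, 2, E ] 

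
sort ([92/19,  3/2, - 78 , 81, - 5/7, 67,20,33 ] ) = [ - 78, - 5/7, 3/2,92/19, 20, 33,  67, 81]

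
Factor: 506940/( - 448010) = -2^1*3^1 *7^1* 17^1*631^(-1) = - 714/631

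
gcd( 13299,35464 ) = 4433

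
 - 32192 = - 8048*4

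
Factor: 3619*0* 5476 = 0 = 0^1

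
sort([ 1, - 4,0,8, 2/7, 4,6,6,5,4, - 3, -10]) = [ - 10,- 4, - 3,0,2/7, 1, 4, 4,5,6,  6,8 ]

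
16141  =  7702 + 8439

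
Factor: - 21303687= - 3^1*7101229^1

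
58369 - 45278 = 13091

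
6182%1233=17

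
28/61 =28/61 = 0.46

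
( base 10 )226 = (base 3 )22101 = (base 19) BH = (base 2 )11100010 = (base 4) 3202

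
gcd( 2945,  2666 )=31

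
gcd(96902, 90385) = 1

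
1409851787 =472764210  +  937087577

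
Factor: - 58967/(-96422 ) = 2^( - 1 )*37^( - 1 )*1303^ ( - 1)*58967^1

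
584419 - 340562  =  243857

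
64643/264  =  244 + 227/264 = 244.86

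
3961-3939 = 22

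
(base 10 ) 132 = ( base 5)1012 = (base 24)5c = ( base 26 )52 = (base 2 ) 10000100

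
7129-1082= 6047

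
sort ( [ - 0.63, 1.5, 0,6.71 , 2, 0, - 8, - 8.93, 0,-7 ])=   [-8.93, - 8, - 7,-0.63 , 0, 0,0, 1.5, 2, 6.71 ]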